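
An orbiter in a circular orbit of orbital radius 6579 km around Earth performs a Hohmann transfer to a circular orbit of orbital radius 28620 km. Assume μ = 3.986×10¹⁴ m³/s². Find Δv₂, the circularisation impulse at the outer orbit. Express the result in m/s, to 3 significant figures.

r₁ = 6579 km = 6.579×10⁶ m.
r₂ = 28620 km = 2.862×10⁷ m.
Transfer ellipse a_t = (r₁ + r₂)/2 = 1.760×10⁷ m.
At r₁: circular v_c1 = √(μ/r₁) = 7784 m/s; transfer-perigee v_p = √[μ(2/r₁ − 1/a_t)] = 9926 m/s.
At r₂: circular v_c2 = √(μ/r₂) = 3732 m/s; transfer-apogee v_a = √[μ(2/r₂ − 1/a_t)] = 2282 m/s.
Δv₂ = v_c2 − v_a = 1450 m/s.

Δv ≈ 1450 m/s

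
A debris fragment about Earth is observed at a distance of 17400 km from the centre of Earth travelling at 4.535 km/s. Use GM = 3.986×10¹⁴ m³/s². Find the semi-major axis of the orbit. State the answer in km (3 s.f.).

r = 1.740×10⁷ m.
Vis-viva rearranged: 1/a = 2/r − v²/μ = 1.149×10⁻⁷ − 5.160×10⁻⁸ = 6.335×10⁻⁸ m⁻¹.
a = 1.579×10⁷ m = 15786 km.

a ≈ 15800 km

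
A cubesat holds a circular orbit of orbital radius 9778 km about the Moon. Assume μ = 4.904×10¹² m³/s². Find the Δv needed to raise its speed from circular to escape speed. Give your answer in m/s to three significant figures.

r = 9778 km = 9.778×10⁶ m.
Circular speed v_c = √(μ/r) = 708.2 m/s.
Escape speed v_esc = √(2μ/r) = √2 × v_c = 1002 m/s.
Δv = v_esc − v_c = 293.3 m/s.

Δv ≈ 293 m/s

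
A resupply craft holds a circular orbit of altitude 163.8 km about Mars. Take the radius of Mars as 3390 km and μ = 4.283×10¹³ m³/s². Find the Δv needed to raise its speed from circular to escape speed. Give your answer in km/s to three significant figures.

Δv ≈ 1.44 km/s

r = 3390 + 163.8 = 3553.8 km = 3.5538×10⁶ m.
Circular speed v_c = √(μ/r) = 3472 m/s.
Escape speed v_esc = √(2μ/r) = √2 × v_c = 4910 m/s.
Δv = v_esc − v_c = 1438 m/s = 1.438 km/s.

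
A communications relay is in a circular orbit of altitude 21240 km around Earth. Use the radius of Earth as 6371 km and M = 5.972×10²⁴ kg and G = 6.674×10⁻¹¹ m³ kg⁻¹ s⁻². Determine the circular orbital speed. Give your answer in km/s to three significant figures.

μ = GM = 6.674×10⁻¹¹ × 5.972×10²⁴ = 3.986×10¹⁴ m³/s².
r = 6371 + 21240 = 27611 km = 2.7611×10⁷ m.
For a circular orbit v = √(μ/r) = √(3.986×10¹⁴ / 2.761×10⁷) = √(1.444×10⁷) = 3799 m/s.
That is 3.799 km/s.

v ≈ 3.80 km/s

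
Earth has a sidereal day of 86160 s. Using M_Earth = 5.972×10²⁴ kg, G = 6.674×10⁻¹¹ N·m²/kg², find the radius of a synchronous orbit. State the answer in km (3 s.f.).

r_sync ≈ 42200 km

μ = GM = 6.674×10⁻¹¹ × 5.972×10²⁴ = 3.986×10¹⁴ m³/s².
A synchronous orbit has period T, so by Kepler's third law a = (μT²/4π²)^(1/3).
μT²/4π² = 3.986×10¹⁴ × (8.616×10⁴)² / 39.48 = 7.495×10²² m³.
a = 4.216×10⁷ m = 42162 km.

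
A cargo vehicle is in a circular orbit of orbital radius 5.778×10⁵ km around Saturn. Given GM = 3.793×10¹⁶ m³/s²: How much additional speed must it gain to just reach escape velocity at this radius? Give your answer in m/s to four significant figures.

r = 5.778×10⁵ km = 5.778×10⁸ m.
Circular speed v_c = √(μ/r) = 8102 m/s.
Escape speed v_esc = √(2μ/r) = √2 × v_c = 11460 m/s.
Δv = v_esc − v_c = 3356 m/s.

Δv ≈ 3356 m/s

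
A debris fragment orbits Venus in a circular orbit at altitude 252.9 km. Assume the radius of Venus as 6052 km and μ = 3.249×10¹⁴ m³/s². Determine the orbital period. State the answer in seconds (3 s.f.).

T ≈ 5520 seconds

r = 6052 + 252.9 = 6304.9 km = 6.3049×10⁶ m.
Kepler's third law: T = 2π√(r³/μ) = 2π√((6.305×10⁶)³ / 3.249×10¹⁴).
r³/μ = 7.714×10⁵ s², so T = 2π × 8.783×10² = 5.519×10³ s.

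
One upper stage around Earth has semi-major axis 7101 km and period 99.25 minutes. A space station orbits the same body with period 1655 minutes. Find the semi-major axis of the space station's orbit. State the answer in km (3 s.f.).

Kepler's third law: a³ ∝ T², so a₂ = a₁ (T₂/T₁)^(2/3).
T₂/T₁ = 16.68, (T₂/T₁)^(2/3) = 6.527.
a₂ = 7101 × 6.527 = 46350 km.

a₂ ≈ 46300 km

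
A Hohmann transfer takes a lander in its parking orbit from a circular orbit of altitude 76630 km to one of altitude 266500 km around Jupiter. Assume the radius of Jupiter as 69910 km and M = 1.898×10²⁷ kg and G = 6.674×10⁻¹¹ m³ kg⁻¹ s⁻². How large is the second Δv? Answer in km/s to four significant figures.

Δv ≈ 4.288 km/s

μ = GM = 6.674×10⁻¹¹ × 1.898×10²⁷ = 1.267×10¹⁷ m³/s².
r₁ = 69910 + 76630 = 146540 km = 1.4654×10⁸ m.
r₂ = 69910 + 266500 = 336410 km = 3.3641×10⁸ m.
Transfer ellipse a_t = (r₁ + r₂)/2 = 2.415×10⁸ m.
At r₁: circular v_c1 = √(μ/r₁) = 29400 m/s; transfer-perijove v_p = √[μ(2/r₁ − 1/a_t)] = 34700 m/s.
At r₂: circular v_c2 = √(μ/r₂) = 19400 m/s; transfer-apojove v_a = √[μ(2/r₂ − 1/a_t)] = 15120 m/s.
Δv₂ = v_c2 − v_a = 4288 m/s.
= 4.288 km/s.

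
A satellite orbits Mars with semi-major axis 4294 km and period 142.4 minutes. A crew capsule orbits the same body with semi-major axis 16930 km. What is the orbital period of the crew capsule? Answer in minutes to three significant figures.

T₂ ≈ 1110 minutes

Kepler's third law: T² ∝ a³, so T₂ = T₁ (a₂/a₁)^(3/2).
a₂/a₁ = 3.943, (a₂/a₁)^(3/2) = 7.829.
T₂ = 142.4 × 7.829 = 1115 minutes.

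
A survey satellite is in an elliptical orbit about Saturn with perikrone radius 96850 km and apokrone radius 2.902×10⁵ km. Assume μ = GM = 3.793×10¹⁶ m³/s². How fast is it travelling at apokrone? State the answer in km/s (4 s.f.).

Semi-major axis a = (r_p + r_a)/2 = 1.9352×10⁵ km = 1.935×10⁸ m.
Vis-viva: v² = μ(2/r − 1/a) = 3.793×10¹⁶ × (6.892×10⁻⁹ − 5.167×10⁻⁹) = 6.541×10⁷ m²/s².
v = 8088 m/s = 8.088 km/s.

v ≈ 8.088 km/s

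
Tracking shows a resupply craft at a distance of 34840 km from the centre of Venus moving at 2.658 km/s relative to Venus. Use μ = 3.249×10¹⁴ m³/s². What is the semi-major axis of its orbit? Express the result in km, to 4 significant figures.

r = 3.484×10⁷ m.
Vis-viva rearranged: 1/a = 2/r − v²/μ = 5.741×10⁻⁸ − 2.175×10⁻⁸ = 3.566×10⁻⁸ m⁻¹.
a = 2.804×10⁷ m = 28042 km.

a ≈ 28040 km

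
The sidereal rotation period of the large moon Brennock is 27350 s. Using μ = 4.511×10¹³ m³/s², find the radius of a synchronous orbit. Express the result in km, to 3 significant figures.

r_sync ≈ 9490 km

A synchronous orbit has period T, so by Kepler's third law a = (μT²/4π²)^(1/3).
μT²/4π² = 4.511×10¹³ × (2.735×10⁴)² / 39.48 = 8.547×10²⁰ m³.
a = 9.490×10⁶ m = 9490.2 km.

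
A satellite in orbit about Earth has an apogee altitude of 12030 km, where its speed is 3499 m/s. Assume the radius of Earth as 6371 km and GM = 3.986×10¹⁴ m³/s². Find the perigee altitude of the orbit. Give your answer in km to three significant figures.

r_a = 6371 + 12030 = 18401 km = 1.840×10⁷ m.
Specific energy ε = v²/2 − μ/r = -1.554×10⁷ J/kg, so a = −μ/(2ε) = 1.282×10⁷ m.
The apsides satisfy r_p + r_a = 2a, so the perigee radius is 2a − r_a = 7.248×10⁶ m = 7248.3 km.
Perigee altitude = 7248.3 − 6371 = 877.33 km.

perigee altitude ≈ 877 km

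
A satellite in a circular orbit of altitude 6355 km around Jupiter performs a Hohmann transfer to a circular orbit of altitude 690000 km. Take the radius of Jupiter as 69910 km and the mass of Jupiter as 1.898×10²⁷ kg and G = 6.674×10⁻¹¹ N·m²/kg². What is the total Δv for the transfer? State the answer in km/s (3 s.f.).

Δv_total ≈ 21.6 km/s

μ = GM = 6.674×10⁻¹¹ × 1.898×10²⁷ = 1.267×10¹⁷ m³/s².
r₁ = 69910 + 6355 = 76265 km = 7.6265×10⁷ m.
r₂ = 69910 + 690000 = 759910 km = 7.5991×10⁸ m.
Transfer ellipse a_t = (r₁ + r₂)/2 = 4.181×10⁸ m.
At r₁: circular v_c1 = √(μ/r₁) = 40750 m/s; transfer-perijove v_p = √[μ(2/r₁ − 1/a_t)] = 54940 m/s.
Δv₁ = v_p − v_c1 = 14190 m/s.
At r₂: circular v_c2 = √(μ/r₂) = 12910 m/s; transfer-apojove v_a = √[μ(2/r₂ − 1/a_t)] = 5514 m/s.
Δv₂ = v_c2 − v_a = 7397 m/s.
Total Δv = Δv₁ + Δv₂ = 21590 m/s = 21.59 km/s.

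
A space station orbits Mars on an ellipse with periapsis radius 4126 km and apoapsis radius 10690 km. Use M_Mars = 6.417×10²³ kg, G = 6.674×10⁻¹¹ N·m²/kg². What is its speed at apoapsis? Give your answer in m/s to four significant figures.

μ = GM = 6.674×10⁻¹¹ × 6.417×10²³ = 4.283×10¹³ m³/s².
Semi-major axis a = (r_p + r_a)/2 = 7408.0 km = 7.408×10⁶ m.
Vis-viva: v² = μ(2/r − 1/a) = 4.283×10¹³ × (1.871×10⁻⁷ − 1.350×10⁻⁷) = 2.231×10⁶ m²/s².
v = 1494 m/s.

v ≈ 1494 m/s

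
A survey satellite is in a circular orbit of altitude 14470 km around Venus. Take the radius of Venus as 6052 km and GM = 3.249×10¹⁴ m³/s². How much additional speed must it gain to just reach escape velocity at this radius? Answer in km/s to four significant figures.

r = 6052 + 14470 = 20522 km = 2.0522×10⁷ m.
Circular speed v_c = √(μ/r) = 3979 m/s.
Escape speed v_esc = √(2μ/r) = √2 × v_c = 5627 m/s.
Δv = v_esc − v_c = 1648 m/s = 1.648 km/s.

Δv ≈ 1.648 km/s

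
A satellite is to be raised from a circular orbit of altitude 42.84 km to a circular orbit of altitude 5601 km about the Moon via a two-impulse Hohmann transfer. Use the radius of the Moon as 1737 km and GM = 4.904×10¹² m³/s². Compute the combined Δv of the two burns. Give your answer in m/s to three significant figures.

Δv_total ≈ 753 m/s

r₁ = 1737 + 42.84 = 1779.8 km = 1.7798×10⁶ m.
r₂ = 1737 + 5601 = 7338.0 km = 7.3380×10⁶ m.
Transfer ellipse a_t = (r₁ + r₂)/2 = 4.559×10⁶ m.
At r₁: circular v_c1 = √(μ/r₁) = 1660 m/s; transfer-perilune v_p = √[μ(2/r₁ − 1/a_t)] = 2106 m/s.
Δv₁ = v_p − v_c1 = 446.0 m/s.
At r₂: circular v_c2 = √(μ/r₂) = 817.5 m/s; transfer-apolune v_a = √[μ(2/r₂ − 1/a_t)] = 510.8 m/s.
Δv₂ = v_c2 − v_a = 306.7 m/s.
Total Δv = Δv₁ + Δv₂ = 752.7 m/s.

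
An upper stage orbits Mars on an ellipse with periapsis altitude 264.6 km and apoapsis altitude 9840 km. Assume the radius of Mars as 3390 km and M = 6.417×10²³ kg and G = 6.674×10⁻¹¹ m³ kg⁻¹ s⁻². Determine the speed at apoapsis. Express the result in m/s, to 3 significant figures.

μ = GM = 6.674×10⁻¹¹ × 6.417×10²³ = 4.283×10¹³ m³/s².
r_p = 3390 + 264.6 = 3654.6 km = 3.6546×10⁶ m.
r_a = 3390 + 9840 = 13230 km = 1.3230×10⁷ m.
Semi-major axis a = (r_p + r_a)/2 = 8442.3 km = 8.442×10⁶ m.
Vis-viva: v² = μ(2/r − 1/a) = 4.283×10¹³ × (1.512×10⁻⁷ − 1.185×10⁻⁷) = 1.401×10⁶ m²/s².
v = 1184 m/s.

v ≈ 1180 m/s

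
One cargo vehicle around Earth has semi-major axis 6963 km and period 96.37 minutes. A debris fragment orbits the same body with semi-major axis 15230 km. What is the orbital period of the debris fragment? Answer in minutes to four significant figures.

Kepler's third law: T² ∝ a³, so T₂ = T₁ (a₂/a₁)^(3/2).
a₂/a₁ = 2.187, (a₂/a₁)^(3/2) = 3.235.
T₂ = 96.37 × 3.235 = 311.7 minutes.

T₂ ≈ 311.7 minutes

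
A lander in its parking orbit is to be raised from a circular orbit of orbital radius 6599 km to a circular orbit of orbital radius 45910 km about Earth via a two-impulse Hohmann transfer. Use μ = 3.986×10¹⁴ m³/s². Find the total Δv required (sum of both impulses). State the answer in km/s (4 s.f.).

Δv_total ≈ 3.975 km/s

r₁ = 6599 km = 6.599×10⁶ m.
r₂ = 45910 km = 4.591×10⁷ m.
Transfer ellipse a_t = (r₁ + r₂)/2 = 2.625×10⁷ m.
At r₁: circular v_c1 = √(μ/r₁) = 7772 m/s; transfer-perigee v_p = √[μ(2/r₁ − 1/a_t)] = 10280 m/s.
Δv₁ = v_p − v_c1 = 2505 m/s.
At r₂: circular v_c2 = √(μ/r₂) = 2947 m/s; transfer-apogee v_a = √[μ(2/r₂ − 1/a_t)] = 1477 m/s.
Δv₂ = v_c2 − v_a = 1469 m/s.
Total Δv = Δv₁ + Δv₂ = 3975 m/s = 3.975 km/s.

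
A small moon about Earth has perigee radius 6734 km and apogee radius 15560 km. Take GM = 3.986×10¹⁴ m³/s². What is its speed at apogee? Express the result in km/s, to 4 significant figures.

Semi-major axis a = (r_p + r_a)/2 = 11147 km = 1.115×10⁷ m.
Vis-viva: v² = μ(2/r − 1/a) = 3.986×10¹⁴ × (1.285×10⁻⁷ − 8.971×10⁻⁸) = 1.548×10⁷ m²/s².
v = 3934 m/s = 3.934 km/s.

v ≈ 3.934 km/s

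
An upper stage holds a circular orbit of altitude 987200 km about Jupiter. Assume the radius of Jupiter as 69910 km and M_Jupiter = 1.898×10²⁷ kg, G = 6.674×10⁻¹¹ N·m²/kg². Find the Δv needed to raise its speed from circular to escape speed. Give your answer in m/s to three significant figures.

Δv ≈ 4530 m/s

μ = GM = 6.674×10⁻¹¹ × 1.898×10²⁷ = 1.267×10¹⁷ m³/s².
r = 69910 + 987200 = 1057100 km = 1.0571×10⁹ m.
Circular speed v_c = √(μ/r) = 10950 m/s.
Escape speed v_esc = √(2μ/r) = √2 × v_c = 15480 m/s.
Δv = v_esc − v_c = 4534 m/s.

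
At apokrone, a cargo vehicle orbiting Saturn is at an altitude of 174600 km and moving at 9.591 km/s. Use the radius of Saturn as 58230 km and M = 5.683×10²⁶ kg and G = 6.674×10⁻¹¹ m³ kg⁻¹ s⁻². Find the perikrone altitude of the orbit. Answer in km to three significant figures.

μ = GM = 6.674×10⁻¹¹ × 5.683×10²⁶ = 3.793×10¹⁶ m³/s².
r_a = 58230 + 174600 = 2.3283×10⁵ km = 2.328×10⁸ m.
Specific energy ε = v²/2 − μ/r = -1.169×10⁸ J/kg, so a = −μ/(2ε) = 1.622×10⁸ m.
The apsides satisfy r_p + r_a = 2a, so the perikrone radius is 2a − r_a = 9.160×10⁷ m = 91600 km.
Perikrone altitude = 91600 − 58230 = 33370 km.

perikrone altitude ≈ 33400 km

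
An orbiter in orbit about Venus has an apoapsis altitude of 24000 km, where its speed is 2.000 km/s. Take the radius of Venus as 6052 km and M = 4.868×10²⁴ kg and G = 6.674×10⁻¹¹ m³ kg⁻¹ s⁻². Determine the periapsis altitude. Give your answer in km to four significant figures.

μ = GM = 6.674×10⁻¹¹ × 4.868×10²⁴ = 3.249×10¹⁴ m³/s².
r_a = 6052 + 24000 = 30052 km = 3.005×10⁷ m.
Specific energy ε = v²/2 − μ/r = -8.811×10⁶ J/kg, so a = −μ/(2ε) = 1.844×10⁷ m.
The apsides satisfy r_p + r_a = 2a, so the periapsis radius is 2a − r_a = 6.822×10⁶ m = 6821.5 km.
Periapsis altitude = 6821.5 − 6052 = 769.52 km.

periapsis altitude ≈ 769.5 km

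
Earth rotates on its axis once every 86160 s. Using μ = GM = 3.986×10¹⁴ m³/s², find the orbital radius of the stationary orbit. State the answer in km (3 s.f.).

r_sync ≈ 42200 km

A synchronous orbit has period T, so by Kepler's third law a = (μT²/4π²)^(1/3).
μT²/4π² = 3.986×10¹⁴ × (8.616×10⁴)² / 39.48 = 7.495×10²² m³.
a = 4.216×10⁷ m = 42163 km.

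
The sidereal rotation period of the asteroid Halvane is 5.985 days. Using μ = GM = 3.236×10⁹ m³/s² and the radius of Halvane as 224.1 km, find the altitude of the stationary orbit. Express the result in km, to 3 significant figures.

h_sync ≈ 2570 km

T = 5.985 days = 5.171×10⁵ s.
A synchronous orbit has period T, so by Kepler's third law a = (μT²/4π²)^(1/3).
μT²/4π² = 3.236×10⁹ × (5.171×10⁵)² / 39.48 = 2.192×10¹⁹ m³.
a = 2.799×10⁶ m = 2798.6 km.
Altitude h = a − R = 2798.6 − 224.1 = 2574.5 km.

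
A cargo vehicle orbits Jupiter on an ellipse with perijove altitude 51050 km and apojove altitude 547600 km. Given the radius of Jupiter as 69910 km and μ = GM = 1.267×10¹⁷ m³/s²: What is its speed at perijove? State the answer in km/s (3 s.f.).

r_p = 69910 + 51050 = 120960 km = 1.2096×10⁸ m.
r_a = 69910 + 547600 = 617510 km = 6.1751×10⁸ m.
Semi-major axis a = (r_p + r_a)/2 = 3.6924×10⁵ km = 3.692×10⁸ m.
Vis-viva: v² = μ(2/r − 1/a) = 1.267×10¹⁷ × (1.653×10⁻⁸ − 2.708×10⁻⁹) = 1.752×10⁹ m²/s².
v = 41850 m/s = 41.85 km/s.

v ≈ 41.9 km/s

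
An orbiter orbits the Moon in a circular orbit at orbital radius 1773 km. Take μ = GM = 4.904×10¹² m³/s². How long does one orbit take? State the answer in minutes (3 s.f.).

T ≈ 112 minutes

r = 1773 km = 1.773×10⁶ m.
Kepler's third law: T = 2π√(r³/μ) = 2π√((1.773×10⁶)³ / 4.904×10¹²).
r³/μ = 1.137×10⁶ s², so T = 2π × 1.066×10³ = 6.698×10³ s.
Converting: 6.698×10³ s ÷ 60.00 = 111.6 minutes.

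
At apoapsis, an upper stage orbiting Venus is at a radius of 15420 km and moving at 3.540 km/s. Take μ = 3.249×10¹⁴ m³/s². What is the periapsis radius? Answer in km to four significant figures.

periapsis radius ≈ 6526 km

r_a = 1.542×10⁷ m.
Specific energy ε = v²/2 − μ/r = -1.480×10⁷ J/kg, so a = −μ/(2ε) = 1.097×10⁷ m.
The apsides satisfy r_p + r_a = 2a, so the periapsis radius is 2a − r_a = 6.526×10⁶ m = 6526.4 km.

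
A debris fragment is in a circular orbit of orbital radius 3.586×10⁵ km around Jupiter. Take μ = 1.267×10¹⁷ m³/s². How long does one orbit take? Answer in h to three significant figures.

r = 3.586×10⁵ km = 3.586×10⁸ m.
Kepler's third law: T = 2π√(r³/μ) = 2π√((3.586×10⁸)³ / 1.267×10¹⁷).
r³/μ = 3.640×10⁸ s², so T = 2π × 1.908×10⁴ = 1.199×10⁵ s.
Converting: 1.199×10⁵ s ÷ 3600 = 33.30 h.

T ≈ 33.3 h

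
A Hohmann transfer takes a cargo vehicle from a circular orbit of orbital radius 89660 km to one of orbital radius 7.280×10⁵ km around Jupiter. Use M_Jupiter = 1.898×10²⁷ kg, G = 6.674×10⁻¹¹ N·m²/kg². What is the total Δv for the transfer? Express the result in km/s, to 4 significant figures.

Δv_total ≈ 19.58 km/s

μ = GM = 6.674×10⁻¹¹ × 1.898×10²⁷ = 1.267×10¹⁷ m³/s².
r₁ = 89660 km = 8.966×10⁷ m.
r₂ = 7.280×10⁵ km = 7.280×10⁸ m.
Transfer ellipse a_t = (r₁ + r₂)/2 = 4.088×10⁸ m.
At r₁: circular v_c1 = √(μ/r₁) = 37590 m/s; transfer-perijove v_p = √[μ(2/r₁ − 1/a_t)] = 50160 m/s.
Δv₁ = v_p − v_c1 = 12570 m/s.
At r₂: circular v_c2 = √(μ/r₂) = 13190 m/s; transfer-apojove v_a = √[μ(2/r₂ − 1/a_t)] = 6177 m/s.
Δv₂ = v_c2 − v_a = 7014 m/s.
Total Δv = Δv₁ + Δv₂ = 19580 m/s = 19.58 km/s.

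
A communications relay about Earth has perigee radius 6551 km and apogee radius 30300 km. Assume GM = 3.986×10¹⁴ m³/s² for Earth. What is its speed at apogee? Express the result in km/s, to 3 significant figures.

v ≈ 2.16 km/s

Semi-major axis a = (r_p + r_a)/2 = 18426 km = 1.843×10⁷ m.
Vis-viva: v² = μ(2/r − 1/a) = 3.986×10¹⁴ × (6.601×10⁻⁸ − 5.427×10⁻⁸) = 4.677×10⁶ m²/s².
v = 2163 m/s = 2.163 km/s.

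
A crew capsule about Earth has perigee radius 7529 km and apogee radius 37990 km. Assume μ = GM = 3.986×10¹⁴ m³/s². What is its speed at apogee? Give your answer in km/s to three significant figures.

Semi-major axis a = (r_p + r_a)/2 = 22760 km = 2.276×10⁷ m.
Vis-viva: v² = μ(2/r − 1/a) = 3.986×10¹⁴ × (5.265×10⁻⁸ − 4.394×10⁻⁸) = 3.471×10⁶ m²/s².
v = 1863 m/s = 1.863 km/s.

v ≈ 1.86 km/s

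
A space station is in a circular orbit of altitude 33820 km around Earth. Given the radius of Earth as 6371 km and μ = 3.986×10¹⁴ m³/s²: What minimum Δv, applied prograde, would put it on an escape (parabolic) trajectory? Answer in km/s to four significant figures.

Δv ≈ 1.304 km/s

r = 6371 + 33820 = 40191 km = 4.0191×10⁷ m.
Circular speed v_c = √(μ/r) = 3149 m/s.
Escape speed v_esc = √(2μ/r) = √2 × v_c = 4454 m/s.
Δv = v_esc − v_c = 1304 m/s = 1.304 km/s.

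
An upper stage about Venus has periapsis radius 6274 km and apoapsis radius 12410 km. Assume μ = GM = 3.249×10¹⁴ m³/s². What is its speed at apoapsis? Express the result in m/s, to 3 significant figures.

Semi-major axis a = (r_p + r_a)/2 = 9342.0 km = 9.342×10⁶ m.
Vis-viva: v² = μ(2/r − 1/a) = 3.249×10¹⁴ × (1.612×10⁻⁷ − 1.070×10⁻⁷) = 1.758×10⁷ m²/s².
v = 4193 m/s.

v ≈ 4190 m/s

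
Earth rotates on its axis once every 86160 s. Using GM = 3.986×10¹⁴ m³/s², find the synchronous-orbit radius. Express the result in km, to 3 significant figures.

r_sync ≈ 42200 km

A synchronous orbit has period T, so by Kepler's third law a = (μT²/4π²)^(1/3).
μT²/4π² = 3.986×10¹⁴ × (8.616×10⁴)² / 39.48 = 7.495×10²² m³.
a = 4.216×10⁷ m = 42163 km.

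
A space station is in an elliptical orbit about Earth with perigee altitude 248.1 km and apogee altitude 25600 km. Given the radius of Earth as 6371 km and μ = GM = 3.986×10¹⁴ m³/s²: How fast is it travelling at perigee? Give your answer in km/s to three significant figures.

r_p = 6371 + 248.1 = 6619.1 km = 6.6191×10⁶ m.
r_a = 6371 + 25600 = 31971 km = 3.1971×10⁷ m.
Semi-major axis a = (r_p + r_a)/2 = 19295 km = 1.930×10⁷ m.
Vis-viva: v² = μ(2/r − 1/a) = 3.986×10¹⁴ × (3.022×10⁻⁷ − 5.183×10⁻⁸) = 9.978×10⁷ m²/s².
v = 9989 m/s = 9.989 km/s.

v ≈ 9.99 km/s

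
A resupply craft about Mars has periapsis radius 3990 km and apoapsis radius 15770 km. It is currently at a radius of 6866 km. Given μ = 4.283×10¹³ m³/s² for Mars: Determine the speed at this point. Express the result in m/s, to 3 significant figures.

Semi-major axis a = (r_p + r_a)/2 = 9880.0 km = 9.880×10⁶ m.
Vis-viva: v² = μ(2/r − 1/a) = 4.283×10¹³ × (2.913×10⁻⁷ − 1.012×10⁻⁷) = 8.141×10⁶ m²/s².
v = 2853 m/s.

v ≈ 2850 m/s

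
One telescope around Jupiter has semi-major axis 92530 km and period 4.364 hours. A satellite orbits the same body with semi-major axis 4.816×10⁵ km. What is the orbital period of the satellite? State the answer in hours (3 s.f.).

T₂ ≈ 51.8 hours

Kepler's third law: T² ∝ a³, so T₂ = T₁ (a₂/a₁)^(3/2).
a₂/a₁ = 5.205, (a₂/a₁)^(3/2) = 11.87.
T₂ = 4.364 × 11.87 = 51.82 hours.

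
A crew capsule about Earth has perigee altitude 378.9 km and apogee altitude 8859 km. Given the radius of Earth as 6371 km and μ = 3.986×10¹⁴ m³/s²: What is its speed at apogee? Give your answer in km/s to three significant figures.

r_p = 6371 + 378.9 = 6749.9 km = 6.7499×10⁶ m.
r_a = 6371 + 8859 = 15230 km = 1.5230×10⁷ m.
Semi-major axis a = (r_p + r_a)/2 = 10990 km = 1.099×10⁷ m.
Vis-viva: v² = μ(2/r − 1/a) = 3.986×10¹⁴ × (1.313×10⁻⁷ − 9.099×10⁻⁸) = 1.607×10⁷ m²/s².
v = 4009 m/s = 4.009 km/s.

v ≈ 4.01 km/s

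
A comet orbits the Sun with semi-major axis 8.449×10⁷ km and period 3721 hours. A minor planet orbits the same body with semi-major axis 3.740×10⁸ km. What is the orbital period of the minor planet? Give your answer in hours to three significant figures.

Kepler's third law: T² ∝ a³, so T₂ = T₁ (a₂/a₁)^(3/2).
a₂/a₁ = 4.427, (a₂/a₁)^(3/2) = 9.313.
T₂ = 3721 × 9.313 = 34650 hours.

T₂ ≈ 34700 hours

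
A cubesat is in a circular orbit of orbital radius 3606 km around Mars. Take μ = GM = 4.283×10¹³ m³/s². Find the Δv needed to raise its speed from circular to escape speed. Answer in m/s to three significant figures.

r = 3606 km = 3.606×10⁶ m.
Circular speed v_c = √(μ/r) = 3446 m/s.
Escape speed v_esc = √(2μ/r) = √2 × v_c = 4874 m/s.
Δv = v_esc − v_c = 1428 m/s.

Δv ≈ 1430 m/s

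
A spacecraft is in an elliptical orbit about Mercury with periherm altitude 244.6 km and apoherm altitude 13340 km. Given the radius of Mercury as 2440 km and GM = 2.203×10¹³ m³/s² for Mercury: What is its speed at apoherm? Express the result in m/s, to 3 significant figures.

v ≈ 637 m/s

r_p = 2440 + 244.6 = 2684.6 km = 2.6846×10⁶ m.
r_a = 2440 + 13340 = 15780 km = 1.5780×10⁷ m.
Semi-major axis a = (r_p + r_a)/2 = 9232.3 km = 9.232×10⁶ m.
Vis-viva: v² = μ(2/r − 1/a) = 2.203×10¹³ × (1.267×10⁻⁷ − 1.083×10⁻⁷) = 4.060×10⁵ m²/s².
v = 637.1 m/s.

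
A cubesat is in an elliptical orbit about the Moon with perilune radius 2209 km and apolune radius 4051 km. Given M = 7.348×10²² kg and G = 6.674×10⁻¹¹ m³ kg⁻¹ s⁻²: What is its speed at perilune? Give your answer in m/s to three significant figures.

μ = GM = 6.674×10⁻¹¹ × 7.348×10²² = 4.904×10¹² m³/s².
Semi-major axis a = (r_p + r_a)/2 = 3130.0 km = 3.130×10⁶ m.
Vis-viva: v² = μ(2/r − 1/a) = 4.904×10¹² × (9.054×10⁻⁷ − 3.195×10⁻⁷) = 2.873×10⁶ m²/s².
v = 1695 m/s.

v ≈ 1700 m/s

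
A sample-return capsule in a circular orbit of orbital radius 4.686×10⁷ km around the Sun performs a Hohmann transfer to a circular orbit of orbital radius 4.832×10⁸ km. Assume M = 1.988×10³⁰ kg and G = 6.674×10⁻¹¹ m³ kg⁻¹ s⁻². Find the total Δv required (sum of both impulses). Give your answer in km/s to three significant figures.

μ = GM = 6.674×10⁻¹¹ × 1.988×10³⁰ = 1.327×10²⁰ m³/s².
r₁ = 4.686×10⁷ km = 4.686×10¹⁰ m.
r₂ = 4.832×10⁸ km = 4.832×10¹¹ m.
Transfer ellipse a_t = (r₁ + r₂)/2 = 2.650×10¹¹ m.
At r₁: circular v_c1 = √(μ/r₁) = 53210 m/s; transfer-perihelion v_p = √[μ(2/r₁ − 1/a_t)] = 71850 m/s.
Δv₁ = v_p − v_c1 = 18640 m/s.
At r₂: circular v_c2 = √(μ/r₂) = 16570 m/s; transfer-aphelion v_a = √[μ(2/r₂ − 1/a_t)] = 6968 m/s.
Δv₂ = v_c2 − v_a = 9603 m/s.
Total Δv = Δv₁ + Δv₂ = 28240 m/s = 28.24 km/s.

Δv_total ≈ 28.2 km/s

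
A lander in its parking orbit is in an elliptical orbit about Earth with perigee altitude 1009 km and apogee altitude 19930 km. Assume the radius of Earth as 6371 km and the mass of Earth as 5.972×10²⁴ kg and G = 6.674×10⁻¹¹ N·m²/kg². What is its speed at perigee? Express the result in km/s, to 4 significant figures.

v ≈ 9.184 km/s

μ = GM = 6.674×10⁻¹¹ × 5.972×10²⁴ = 3.986×10¹⁴ m³/s².
r_p = 6371 + 1009 = 7380.0 km = 7.3800×10⁶ m.
r_a = 6371 + 19930 = 26301 km = 2.6301×10⁷ m.
Semi-major axis a = (r_p + r_a)/2 = 16840 km = 1.684×10⁷ m.
Vis-viva: v² = μ(2/r − 1/a) = 3.986×10¹⁴ × (2.710×10⁻⁷ − 5.938×10⁻⁸) = 8.435×10⁷ m²/s².
v = 9184 m/s = 9.184 km/s.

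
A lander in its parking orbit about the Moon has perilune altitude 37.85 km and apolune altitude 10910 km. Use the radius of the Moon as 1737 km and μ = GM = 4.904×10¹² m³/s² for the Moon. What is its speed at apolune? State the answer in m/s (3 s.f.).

r_p = 1737 + 37.85 = 1774.8 km = 1.7748×10⁶ m.
r_a = 1737 + 10910 = 12647 km = 1.2647×10⁷ m.
Semi-major axis a = (r_p + r_a)/2 = 7210.9 km = 7.211×10⁶ m.
Vis-viva: v² = μ(2/r − 1/a) = 4.904×10¹² × (1.581×10⁻⁷ − 1.387×10⁻⁷) = 9.544×10⁴ m²/s².
v = 308.9 m/s.

v ≈ 309 m/s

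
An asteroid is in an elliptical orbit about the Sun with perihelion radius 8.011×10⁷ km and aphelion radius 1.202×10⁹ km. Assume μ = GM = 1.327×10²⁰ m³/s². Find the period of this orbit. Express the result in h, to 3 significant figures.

Semi-major axis a = (r_p + r_a)/2 = (8.0110×10⁷ + 1.2020×10⁹)/2 = 6.4106×10⁸ km = 6.411×10¹¹ m.
By Kepler's third law T = 2π√(a³/μ) = 2π × 4.456×10⁷ = 2.800×10⁸ s.
= 77770 h.

T ≈ 77800 h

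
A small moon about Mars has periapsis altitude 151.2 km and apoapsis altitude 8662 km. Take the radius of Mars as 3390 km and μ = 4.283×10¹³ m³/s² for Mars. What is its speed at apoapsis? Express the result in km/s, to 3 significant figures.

r_p = 3390 + 151.2 = 3541.2 km = 3.5412×10⁶ m.
r_a = 3390 + 8662 = 12052 km = 1.2052×10⁷ m.
Semi-major axis a = (r_p + r_a)/2 = 7796.6 km = 7.797×10⁶ m.
Vis-viva: v² = μ(2/r − 1/a) = 4.283×10¹³ × (1.659×10⁻⁷ − 1.283×10⁻⁷) = 1.614×10⁶ m²/s².
v = 1270 m/s = 1.270 km/s.

v ≈ 1.27 km/s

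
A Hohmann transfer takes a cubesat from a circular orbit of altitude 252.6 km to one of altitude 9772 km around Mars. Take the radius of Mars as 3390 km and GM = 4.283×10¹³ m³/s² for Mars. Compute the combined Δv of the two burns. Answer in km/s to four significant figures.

r₁ = 3390 + 252.6 = 3642.6 km = 3.6426×10⁶ m.
r₂ = 3390 + 9772 = 13162 km = 1.3162×10⁷ m.
Transfer ellipse a_t = (r₁ + r₂)/2 = 8.402×10⁶ m.
At r₁: circular v_c1 = √(μ/r₁) = 3429 m/s; transfer-periapsis v_p = √[μ(2/r₁ − 1/a_t)] = 4292 m/s.
Δv₁ = v_p − v_c1 = 862.7 m/s.
At r₂: circular v_c2 = √(μ/r₂) = 1804 m/s; transfer-apoapsis v_a = √[μ(2/r₂ − 1/a_t)] = 1188 m/s.
Δv₂ = v_c2 − v_a = 616.2 m/s.
Total Δv = Δv₁ + Δv₂ = 1479 m/s = 1.479 km/s.

Δv_total ≈ 1.479 km/s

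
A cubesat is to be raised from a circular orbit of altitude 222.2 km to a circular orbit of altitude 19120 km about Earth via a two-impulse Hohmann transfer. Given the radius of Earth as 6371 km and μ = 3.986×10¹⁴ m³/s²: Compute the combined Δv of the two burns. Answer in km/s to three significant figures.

Δv_total ≈ 3.45 km/s

r₁ = 6371 + 222.2 = 6593.2 km = 6.5932×10⁶ m.
r₂ = 6371 + 19120 = 25491 km = 2.5491×10⁷ m.
Transfer ellipse a_t = (r₁ + r₂)/2 = 1.604×10⁷ m.
At r₁: circular v_c1 = √(μ/r₁) = 7775 m/s; transfer-perigee v_p = √[μ(2/r₁ − 1/a_t)] = 9801 m/s.
Δv₁ = v_p − v_c1 = 2026 m/s.
At r₂: circular v_c2 = √(μ/r₂) = 3954 m/s; transfer-apogee v_a = √[μ(2/r₂ − 1/a_t)] = 2535 m/s.
Δv₂ = v_c2 − v_a = 1419 m/s.
Total Δv = Δv₁ + Δv₂ = 3445 m/s = 3.445 km/s.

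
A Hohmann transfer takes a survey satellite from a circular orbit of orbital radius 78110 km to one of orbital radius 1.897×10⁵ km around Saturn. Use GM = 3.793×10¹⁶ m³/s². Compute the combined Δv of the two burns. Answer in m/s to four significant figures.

r₁ = 78110 km = 7.811×10⁷ m.
r₂ = 1.897×10⁵ km = 1.897×10⁸ m.
Transfer ellipse a_t = (r₁ + r₂)/2 = 1.339×10⁸ m.
At r₁: circular v_c1 = √(μ/r₁) = 22040 m/s; transfer-perikrone v_p = √[μ(2/r₁ − 1/a_t)] = 26230 m/s.
Δv₁ = v_p − v_c1 = 4192 m/s.
At r₂: circular v_c2 = √(μ/r₂) = 14140 m/s; transfer-apokrone v_a = √[μ(2/r₂ − 1/a_t)] = 10800 m/s.
Δv₂ = v_c2 − v_a = 3341 m/s.
Total Δv = Δv₁ + Δv₂ = 7533 m/s.

Δv_total ≈ 7533 m/s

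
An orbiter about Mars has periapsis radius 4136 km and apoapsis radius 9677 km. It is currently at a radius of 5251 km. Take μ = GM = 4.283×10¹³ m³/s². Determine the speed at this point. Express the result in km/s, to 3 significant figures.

v ≈ 3.18 km/s

Semi-major axis a = (r_p + r_a)/2 = 6906.5 km = 6.906×10⁶ m.
Vis-viva: v² = μ(2/r − 1/a) = 4.283×10¹³ × (3.809×10⁻⁷ − 1.448×10⁻⁷) = 1.011×10⁷ m²/s².
v = 3180 m/s = 3.180 km/s.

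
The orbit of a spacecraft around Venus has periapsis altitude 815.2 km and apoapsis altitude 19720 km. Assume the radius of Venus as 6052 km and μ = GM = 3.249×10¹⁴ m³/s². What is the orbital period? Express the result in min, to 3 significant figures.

r_p = 6052 + 815.2 = 6867.2 km = 6.8672×10⁶ m.
r_a = 6052 + 19720 = 25772 km = 2.5772×10⁷ m.
Semi-major axis a = (r_p + r_a)/2 = (6867.2 + 25772)/2 = 16320 km = 1.632×10⁷ m.
By Kepler's third law T = 2π√(a³/μ) = 2π × 3.658×10³ = 2.298×10⁴ s.
= 383.0 min.

T ≈ 383 min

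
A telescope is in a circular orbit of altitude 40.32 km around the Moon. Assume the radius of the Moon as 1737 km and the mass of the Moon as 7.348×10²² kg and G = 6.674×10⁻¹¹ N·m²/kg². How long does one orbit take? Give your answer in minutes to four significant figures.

μ = GM = 6.674×10⁻¹¹ × 7.348×10²² = 4.904×10¹² m³/s².
r = 1737 + 40.32 = 1777.3 km = 1.7773×10⁶ m.
Kepler's third law: T = 2π√(r³/μ) = 2π√((1.777×10⁶)³ / 4.904×10¹²).
r³/μ = 1.145×10⁶ s², so T = 2π × 1.070×10³ = 6.723×10³ s.
Converting: 6.723×10³ s ÷ 60.00 = 112.0 minutes.

T ≈ 112.0 minutes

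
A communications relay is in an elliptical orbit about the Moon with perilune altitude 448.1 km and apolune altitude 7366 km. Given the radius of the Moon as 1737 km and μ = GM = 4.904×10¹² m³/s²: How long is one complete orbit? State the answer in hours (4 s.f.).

r_p = 1737 + 448.1 = 2185.1 km = 2.1851×10⁶ m.
r_a = 1737 + 7366 = 9103.0 km = 9.1030×10⁶ m.
Semi-major axis a = (r_p + r_a)/2 = (2185.1 + 9103.0)/2 = 5644.1 km = 5.644×10⁶ m.
By Kepler's third law T = 2π√(a³/μ) = 2π × 6.055×10³ = 3.804×10⁴ s.
= 10.57 hours.

T ≈ 10.57 hours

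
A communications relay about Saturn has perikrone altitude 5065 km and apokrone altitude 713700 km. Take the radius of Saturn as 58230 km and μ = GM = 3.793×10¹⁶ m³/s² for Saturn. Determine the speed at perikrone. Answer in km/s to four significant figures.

r_p = 58230 + 5065 = 63295 km = 6.3295×10⁷ m.
r_a = 58230 + 713700 = 771930 km = 7.7193×10⁸ m.
Semi-major axis a = (r_p + r_a)/2 = 4.1761×10⁵ km = 4.176×10⁸ m.
Vis-viva: v² = μ(2/r − 1/a) = 3.793×10¹⁶ × (3.160×10⁻⁸ − 2.395×10⁻⁹) = 1.108×10⁹ m²/s².
v = 33280 m/s = 33.28 km/s.

v ≈ 33.28 km/s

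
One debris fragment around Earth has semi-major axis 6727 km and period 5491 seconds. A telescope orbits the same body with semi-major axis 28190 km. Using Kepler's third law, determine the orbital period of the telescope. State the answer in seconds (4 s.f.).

T₂ ≈ 47100 seconds

Kepler's third law: T² ∝ a³, so T₂ = T₁ (a₂/a₁)^(3/2).
a₂/a₁ = 4.191, (a₂/a₁)^(3/2) = 8.578.
T₂ = 5491 × 8.578 = 47100 seconds.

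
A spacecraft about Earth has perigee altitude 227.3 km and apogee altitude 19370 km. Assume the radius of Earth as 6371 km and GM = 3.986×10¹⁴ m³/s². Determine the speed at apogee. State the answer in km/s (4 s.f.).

v ≈ 2.514 km/s

r_p = 6371 + 227.3 = 6598.3 km = 6.5983×10⁶ m.
r_a = 6371 + 19370 = 25741 km = 2.5741×10⁷ m.
Semi-major axis a = (r_p + r_a)/2 = 16170 km = 1.617×10⁷ m.
Vis-viva: v² = μ(2/r − 1/a) = 3.986×10¹⁴ × (7.770×10⁻⁸ − 6.184×10⁻⁸) = 6.319×10⁶ m²/s².
v = 2514 m/s = 2.514 km/s.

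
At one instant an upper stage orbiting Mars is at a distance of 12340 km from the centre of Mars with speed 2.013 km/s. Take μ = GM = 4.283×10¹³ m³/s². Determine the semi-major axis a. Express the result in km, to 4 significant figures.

a ≈ 14820 km

r = 1.234×10⁷ m.
Specific orbital energy ε = v²/2 − μ/r = (2013)²/2 − 4.283×10¹³/1.234×10⁷ = -1.445×10⁶ J/kg.
Since ε = −μ/(2a), a = −μ/(2ε) = 1.482×10⁷ m = 14823 km.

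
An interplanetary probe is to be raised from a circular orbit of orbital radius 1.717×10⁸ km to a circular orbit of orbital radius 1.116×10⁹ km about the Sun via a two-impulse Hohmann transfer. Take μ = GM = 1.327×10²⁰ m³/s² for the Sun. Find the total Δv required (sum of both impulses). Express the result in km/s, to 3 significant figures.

r₁ = 1.717×10⁸ km = 1.717×10¹¹ m.
r₂ = 1.116×10⁹ km = 1.116×10¹² m.
Transfer ellipse a_t = (r₁ + r₂)/2 = 6.438×10¹¹ m.
At r₁: circular v_c1 = √(μ/r₁) = 27800 m/s; transfer-perihelion v_p = √[μ(2/r₁ − 1/a_t)] = 36600 m/s.
Δv₁ = v_p − v_c1 = 8800 m/s.
At r₂: circular v_c2 = √(μ/r₂) = 10900 m/s; transfer-aphelion v_a = √[μ(2/r₂ − 1/a_t)] = 5631 m/s.
Δv₂ = v_c2 − v_a = 5273 m/s.
Total Δv = Δv₁ + Δv₂ = 14070 m/s = 14.07 km/s.

Δv_total ≈ 14.1 km/s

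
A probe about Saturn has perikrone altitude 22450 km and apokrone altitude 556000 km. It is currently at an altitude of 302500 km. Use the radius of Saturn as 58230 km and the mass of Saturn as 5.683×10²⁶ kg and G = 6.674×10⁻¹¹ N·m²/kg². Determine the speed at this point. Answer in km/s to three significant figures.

v ≈ 10.1 km/s

μ = GM = 6.674×10⁻¹¹ × 5.683×10²⁶ = 3.793×10¹⁶ m³/s².
r_p = 58230 + 22450 = 80680 km = 8.0680×10⁷ m.
r_a = 58230 + 556000 = 614230 km = 6.1423×10⁸ m.
r = 58230 + 302500 = 3.6073×10⁵ km = 3.607×10⁸ m.
Semi-major axis a = (r_p + r_a)/2 = 3.4746×10⁵ km = 3.475×10⁸ m.
Vis-viva: v² = μ(2/r − 1/a) = 3.793×10¹⁶ × (5.544×10⁻⁹ − 2.878×10⁻⁹) = 1.011×10⁸ m²/s².
v = 10060 m/s = 10.06 km/s.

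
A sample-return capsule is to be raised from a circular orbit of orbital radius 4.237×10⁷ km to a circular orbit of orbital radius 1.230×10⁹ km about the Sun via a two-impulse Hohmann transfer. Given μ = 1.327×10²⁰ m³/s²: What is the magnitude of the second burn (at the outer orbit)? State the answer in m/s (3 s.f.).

r₁ = 4.237×10⁷ km = 4.237×10¹⁰ m.
r₂ = 1.230×10⁹ km = 1.230×10¹² m.
Transfer ellipse a_t = (r₁ + r₂)/2 = 6.362×10¹¹ m.
At r₁: circular v_c1 = √(μ/r₁) = 55960 m/s; transfer-perihelion v_p = √[μ(2/r₁ − 1/a_t)] = 77820 m/s.
At r₂: circular v_c2 = √(μ/r₂) = 10390 m/s; transfer-aphelion v_a = √[μ(2/r₂ − 1/a_t)] = 2681 m/s.
Δv₂ = v_c2 − v_a = 7706 m/s.

Δv ≈ 7710 m/s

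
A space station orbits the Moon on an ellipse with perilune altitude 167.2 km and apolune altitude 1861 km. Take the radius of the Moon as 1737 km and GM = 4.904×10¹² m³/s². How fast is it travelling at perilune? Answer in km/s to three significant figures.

v ≈ 1.84 km/s

r_p = 1737 + 167.2 = 1904.2 km = 1.9042×10⁶ m.
r_a = 1737 + 1861 = 3598.0 km = 3.5980×10⁶ m.
Semi-major axis a = (r_p + r_a)/2 = 2751.1 km = 2.751×10⁶ m.
Vis-viva: v² = μ(2/r − 1/a) = 4.904×10¹² × (1.050×10⁻⁶ − 3.635×10⁻⁷) = 3.368×10⁶ m²/s².
v = 1835 m/s = 1.835 km/s.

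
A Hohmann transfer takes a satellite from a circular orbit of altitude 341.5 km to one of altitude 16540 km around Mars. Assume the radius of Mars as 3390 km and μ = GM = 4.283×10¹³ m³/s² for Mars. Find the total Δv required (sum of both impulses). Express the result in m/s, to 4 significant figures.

r₁ = 3390 + 341.5 = 3731.5 km = 3.7315×10⁶ m.
r₂ = 3390 + 16540 = 19930 km = 1.9930×10⁷ m.
Transfer ellipse a_t = (r₁ + r₂)/2 = 1.183×10⁷ m.
At r₁: circular v_c1 = √(μ/r₁) = 3388 m/s; transfer-periapsis v_p = √[μ(2/r₁ − 1/a_t)] = 4397 m/s.
Δv₁ = v_p − v_c1 = 1009 m/s.
At r₂: circular v_c2 = √(μ/r₂) = 1466 m/s; transfer-apoapsis v_a = √[μ(2/r₂ − 1/a_t)] = 823.3 m/s.
Δv₂ = v_c2 − v_a = 642.7 m/s.
Total Δv = Δv₁ + Δv₂ = 1652 m/s.

Δv_total ≈ 1652 m/s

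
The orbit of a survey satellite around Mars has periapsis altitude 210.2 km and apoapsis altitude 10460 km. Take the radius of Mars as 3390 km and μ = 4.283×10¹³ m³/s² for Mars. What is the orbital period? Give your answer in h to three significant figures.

T ≈ 6.87 h

r_p = 3390 + 210.2 = 3600.2 km = 3.6002×10⁶ m.
r_a = 3390 + 10460 = 13850 km = 1.3850×10⁷ m.
Semi-major axis a = (r_p + r_a)/2 = (3600.2 + 13850)/2 = 8725.1 km = 8.725×10⁶ m.
By Kepler's third law T = 2π√(a³/μ) = 2π × 3.938×10³ = 2.474×10⁴ s.
= 6.873 h.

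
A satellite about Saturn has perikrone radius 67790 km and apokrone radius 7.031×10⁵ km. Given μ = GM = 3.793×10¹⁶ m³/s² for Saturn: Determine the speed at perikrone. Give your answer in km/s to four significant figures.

Semi-major axis a = (r_p + r_a)/2 = 3.8544×10⁵ km = 3.854×10⁸ m.
Vis-viva: v² = μ(2/r − 1/a) = 3.793×10¹⁶ × (2.950×10⁻⁸ − 2.594×10⁻⁹) = 1.021×10⁹ m²/s².
v = 31950 m/s = 31.95 km/s.

v ≈ 31.95 km/s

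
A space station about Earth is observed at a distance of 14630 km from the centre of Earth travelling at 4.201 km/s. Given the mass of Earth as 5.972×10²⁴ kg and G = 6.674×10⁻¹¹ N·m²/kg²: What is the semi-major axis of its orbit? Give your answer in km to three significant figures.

a ≈ 10800 km

μ = GM = 6.674×10⁻¹¹ × 5.972×10²⁴ = 3.986×10¹⁴ m³/s².
r = 1.463×10⁷ m.
Specific orbital energy ε = v²/2 − μ/r = (4201)²/2 − 3.986×10¹⁴/1.463×10⁷ = -1.842×10⁷ J/kg.
Since ε = −μ/(2a), a = −μ/(2ε) = 1.082×10⁷ m = 10819 km.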